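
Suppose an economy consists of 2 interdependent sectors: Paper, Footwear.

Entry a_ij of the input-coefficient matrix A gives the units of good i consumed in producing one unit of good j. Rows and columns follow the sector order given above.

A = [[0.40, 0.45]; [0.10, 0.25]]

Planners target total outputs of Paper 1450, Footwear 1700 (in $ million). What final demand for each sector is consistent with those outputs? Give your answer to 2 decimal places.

I − A =
  [   0.60    -0.45]
  [  -0.10     0.75]
d = (I − A) x:
  d_1 = (+0.60)·1450 + (-0.45)·1700 = 105.00
  d_2 = (-0.10)·1450 + (+0.75)·1700 = 1130.00

d_1 = 105.00, d_2 = 1130.00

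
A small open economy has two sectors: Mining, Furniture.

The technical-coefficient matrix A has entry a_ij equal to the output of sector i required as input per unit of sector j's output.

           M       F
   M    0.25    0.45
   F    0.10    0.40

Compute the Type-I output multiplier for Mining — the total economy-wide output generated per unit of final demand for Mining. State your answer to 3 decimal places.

m_M = 1.728

I − A =
  [   0.75    -0.45]
  [  -0.10     0.60]
det(I−A) = (0.75)(0.60) − (-0.45)(-0.10) = 0.4050
adj(I−A) = [[0.60, 0.45], [0.10, 0.75]]
(I − A)⁻¹ = adj(I−A) / det(I−A) ≈
  [   1.4815     1.1111]
  [   0.2469     1.8519]
The output multiplier for sector j is the column-j sum of the Leontief inverse (I − A)⁻¹ = adj(I−A) / det(I−A).
Column M of adj(I−A): (0.60, 0.10); det(I−A) = 0.4050.
m_M = (0.60 + 0.10) / 0.4050 = 0.70 / 0.4050 ≈ 1.728.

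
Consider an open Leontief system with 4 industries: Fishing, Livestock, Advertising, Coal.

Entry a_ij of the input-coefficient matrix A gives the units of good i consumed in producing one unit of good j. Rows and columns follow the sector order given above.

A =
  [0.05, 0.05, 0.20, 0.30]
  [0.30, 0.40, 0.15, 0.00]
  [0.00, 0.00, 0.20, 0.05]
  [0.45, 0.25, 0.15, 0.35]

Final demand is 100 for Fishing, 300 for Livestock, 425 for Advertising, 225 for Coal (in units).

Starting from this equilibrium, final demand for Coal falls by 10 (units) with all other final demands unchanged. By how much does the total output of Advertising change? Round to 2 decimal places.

Δx_3 = -1.41

I − A =
  [   0.95    -0.05    -0.20    -0.30]
  [  -0.30     0.60    -0.15     0.00]
  [   0.00     0.00     0.80    -0.05]
  [  -0.45    -0.25    -0.15     0.65]
Compute the cofactors C_ij = (−1)^(i+j)·(3×3 minor ij) of I−A; the adjugate is their transpose:
adj(I−A) = Cᵀ =
  [ 0.305625   0.088125   0.121125   0.150375]
  [ 0.157125   0.374375   0.124875   0.082125]
  [ 0.017250   0.013000   0.257250   0.027750]
  [ 0.276000   0.208000   0.191250   0.444000]
det(I−A) = Σ_j (I−A)_1j·C_1j = (0.95)(0.305625) + (-0.05)(0.157125) + (-0.20)(0.017250) + (-0.30)(0.276000) = 0.1962375
(I − A)⁻¹ = adj(I−A) / det(I−A) ≈
  [   1.5574     0.4491     0.6172     0.7663]
  [   0.8007     1.9078     0.6363     0.4185]
  [   0.0879     0.0662     1.3109     0.1414]
  [   1.4065     1.0599     0.9746     2.2626]
Δx = (I − A)⁻¹ Δd with Δd having -10 in the Coal component and 0 elsewhere.
So Δx_3 = L_34 · (-10), where L_34 = adj(I−A)_34 / det(I−A) = 0.027750 / 0.1962375.
Δx_3 = 0.027750 × (-10) / 0.1962375 = -0.2775 / 0.1962375 ≈ -1.41.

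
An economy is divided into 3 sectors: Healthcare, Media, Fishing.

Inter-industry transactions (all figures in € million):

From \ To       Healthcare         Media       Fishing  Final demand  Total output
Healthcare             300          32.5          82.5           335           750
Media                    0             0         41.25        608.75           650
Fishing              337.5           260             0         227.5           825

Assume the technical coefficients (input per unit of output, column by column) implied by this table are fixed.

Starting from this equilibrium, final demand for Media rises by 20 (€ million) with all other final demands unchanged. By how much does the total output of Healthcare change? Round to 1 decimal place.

Δx_H = 3.3

Technical coefficients a_ij = z_ij / X_j:
  a_HH = 300/750 = 0.40, a_MH = 0/750 = 0.00, a_FH = 337.5/750 = 0.45
  a_HM = 32.5/650 = 0.05, a_MM = 0/650 = 0.00, a_FM = 260/650 = 0.40
  a_HF = 82.5/825 = 0.10, a_MF = 41.25/825 = 0.05, a_FF = 0/825 = 0.00
I − A =
  [   0.60    -0.05    -0.10]
  [   0.00     1.00    -0.05]
  [  -0.45    -0.40     1.00]
Cofactors of I−A, C_ij = (−1)^(i+j)·(minor ij) (rows/columns in the sector order above):
  C_11 = (1.00)(1.00) − (-0.05)(-0.40) = 0.9800
  C_12 = −[(0.00)(1.00) − (-0.05)(-0.45)] = 0.0225
  C_13 = (0.00)(-0.40) − (1.00)(-0.45) = 0.4500
  C_21 = −[(-0.05)(1.00) − (-0.10)(-0.40)] = 0.0900
  C_22 = (0.60)(1.00) − (-0.10)(-0.45) = 0.5550
  C_23 = −[(0.60)(-0.40) − (-0.05)(-0.45)] = 0.2625
  C_31 = (-0.05)(-0.05) − (-0.10)(1.00) = 0.1025
  C_32 = −[(0.60)(-0.05) − (-0.10)(0.00)] = 0.0300
  C_33 = (0.60)(1.00) − (-0.05)(0.00) = 0.6000
det(I−A) = Σ_j (I−A)_1j·C_1j = (0.60)(0.9800) + (-0.05)(0.0225) + (-0.10)(0.4500) = 0.541875
adj(I−A) = Cᵀ =
  [ 0.9800   0.0900   0.1025]
  [ 0.0225   0.5550   0.0300]
  [ 0.4500   0.2625   0.6000]
(I − A)⁻¹ = adj(I−A) / det(I−A) ≈
  [   1.8085     0.1661     0.1892]
  [   0.0415     1.0242     0.0554]
  [   0.8304     0.4844     1.1073]
Δx = (I − A)⁻¹ Δd with Δd having +20 in the Media component and 0 elsewhere.
So Δx_H = L_HM · (+20), where L_HM = adj(I−A)_HM / det(I−A) = 0.0900 / 0.541875.
Δx_H = 0.0900 × (+20) / 0.541875 = 1.80 / 0.541875 ≈ 3.3.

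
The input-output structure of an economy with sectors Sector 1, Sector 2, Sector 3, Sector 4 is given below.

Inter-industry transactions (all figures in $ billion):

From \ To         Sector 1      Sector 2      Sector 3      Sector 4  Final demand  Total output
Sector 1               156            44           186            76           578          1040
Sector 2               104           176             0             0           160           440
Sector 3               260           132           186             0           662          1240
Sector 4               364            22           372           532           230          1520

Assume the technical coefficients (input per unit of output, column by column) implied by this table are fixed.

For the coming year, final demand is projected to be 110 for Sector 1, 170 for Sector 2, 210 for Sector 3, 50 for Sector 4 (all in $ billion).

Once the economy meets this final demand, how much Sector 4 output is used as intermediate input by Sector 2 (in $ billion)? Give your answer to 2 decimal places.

Technical coefficients a_ij = z_ij / X_j:
  a_11 = 156/1040 = 0.15, a_21 = 104/1040 = 0.10, a_31 = 260/1040 = 0.25, a_41 = 364/1040 = 0.35
  a_12 = 44/440 = 0.10, a_22 = 176/440 = 0.40, a_32 = 132/440 = 0.30, a_42 = 22/440 = 0.05
  a_13 = 186/1240 = 0.15, a_23 = 0/1240 = 0.00, a_33 = 186/1240 = 0.15, a_43 = 372/1240 = 0.30
  a_14 = 76/1520 = 0.05, a_24 = 0/1520 = 0.00, a_34 = 0/1520 = 0.00, a_44 = 532/1520 = 0.35
I − A =
  [   0.85    -0.10    -0.15    -0.05]
  [  -0.10     0.60     0.00     0.00]
  [  -0.25    -0.30     0.85     0.00]
  [  -0.35    -0.05    -0.30     0.65]
Compute the cofactors C_ij = (−1)^(i+j)·(3×3 minor ij) of I−A; the adjugate is their transpose:
adj(I−A) = Cᵀ =
  [ 0.331500   0.091125   0.067500   0.025500]
  [ 0.055250   0.426625   0.011250   0.004250]
  [ 0.117000   0.177375   0.314250   0.009000]
  [ 0.236750   0.163750   0.182250   0.398000]
det(I−A) = Σ_j (I−A)_1j·C_1j = (0.85)(0.331500) + (-0.10)(0.055250) + (-0.15)(0.117000) + (-0.05)(0.236750) = 0.2468625
(I − A)⁻¹ = adj(I−A) / det(I−A) ≈
  [   1.3429     0.3691     0.2734     0.1033]
  [   0.2238     1.7282     0.0456     0.0172]
  [   0.4739     0.7185     1.2730     0.0365]
  [   0.9590     0.6633     0.7383     1.6122]
First solve x = (I − A)⁻¹ d = adj(I−A)·d / det(I−A); in particular x_2 = (0.055250·110 + 0.426625·170 + 0.011250·210 + 0.004250·50) / 0.2468625 = 81.17875 / 0.2468625 ≈ 328.8420.
Intermediate flow from 4 to 2: z_42 = a_42 · x_2 = 0.05 × 81.17875 / 0.2468625 = 4.0589375 / 0.2468625 ≈ 16.44.

z_42 = 16.44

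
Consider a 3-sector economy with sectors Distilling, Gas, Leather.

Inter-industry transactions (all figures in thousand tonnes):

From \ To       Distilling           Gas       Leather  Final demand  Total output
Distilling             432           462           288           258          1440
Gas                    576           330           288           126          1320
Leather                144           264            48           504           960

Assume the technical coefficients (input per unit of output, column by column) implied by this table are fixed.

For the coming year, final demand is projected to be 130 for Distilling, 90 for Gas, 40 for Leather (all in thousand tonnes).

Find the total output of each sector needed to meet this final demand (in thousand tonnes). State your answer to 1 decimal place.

x_1 = 499.9, x_2 = 463.5, x_3 = 192.3

Technical coefficients a_ij = z_ij / X_j:
  a_11 = 432/1440 = 0.30, a_21 = 576/1440 = 0.40, a_31 = 144/1440 = 0.10
  a_12 = 462/1320 = 0.35, a_22 = 330/1320 = 0.25, a_32 = 264/1320 = 0.20
  a_13 = 288/960 = 0.30, a_23 = 288/960 = 0.30, a_33 = 48/960 = 0.05
I − A =
  [   0.70    -0.35    -0.30]
  [  -0.40     0.75    -0.30]
  [  -0.10    -0.20     0.95]
Cofactors of I−A, C_ij = (−1)^(i+j)·(minor ij) (rows/columns in the sector order above):
  C_11 = (0.75)(0.95) − (-0.30)(-0.20) = 0.6525
  C_12 = −[(-0.40)(0.95) − (-0.30)(-0.10)] = 0.4100
  C_13 = (-0.40)(-0.20) − (0.75)(-0.10) = 0.1550
  C_21 = −[(-0.35)(0.95) − (-0.30)(-0.20)] = 0.3925
  C_22 = (0.70)(0.95) − (-0.30)(-0.10) = 0.6350
  C_23 = −[(0.70)(-0.20) − (-0.35)(-0.10)] = 0.1750
  C_31 = (-0.35)(-0.30) − (-0.30)(0.75) = 0.3300
  C_32 = −[(0.70)(-0.30) − (-0.30)(-0.40)] = 0.3300
  C_33 = (0.70)(0.75) − (-0.35)(-0.40) = 0.3850
det(I−A) = Σ_j (I−A)_1j·C_1j = (0.70)(0.6525) + (-0.35)(0.4100) + (-0.30)(0.1550) = 0.26675
adj(I−A) = Cᵀ =
  [ 0.6525   0.3925   0.3300]
  [ 0.4100   0.6350   0.3300]
  [ 0.1550   0.1750   0.3850]
(I − A)⁻¹ = adj(I−A) / det(I−A) ≈
  [   2.4461     1.4714     1.2371]
  [   1.5370     2.3805     1.2371]
  [   0.5811     0.6560     1.4433]
x = (I − A)⁻¹ d = adj(I−A)·d / det(I−A), with det(I−A) = 0.26675:
  x_1 = (0.6525·130 + 0.3925·90 + 0.3300·40) / 0.26675 = 133.35 / 0.26675 ≈ 499.9
  x_2 = (0.4100·130 + 0.6350·90 + 0.3300·40) / 0.26675 = 123.65 / 0.26675 ≈ 463.5
  x_3 = (0.1550·130 + 0.1750·90 + 0.3850·40) / 0.26675 = 51.30 / 0.26675 ≈ 192.3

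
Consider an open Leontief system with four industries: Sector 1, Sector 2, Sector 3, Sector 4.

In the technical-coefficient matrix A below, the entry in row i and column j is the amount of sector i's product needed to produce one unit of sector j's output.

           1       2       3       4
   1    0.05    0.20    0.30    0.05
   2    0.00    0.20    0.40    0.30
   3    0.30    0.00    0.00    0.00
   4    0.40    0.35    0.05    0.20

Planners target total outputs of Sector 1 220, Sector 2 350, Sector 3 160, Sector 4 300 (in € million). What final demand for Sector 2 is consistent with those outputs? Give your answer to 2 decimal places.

I − A =
  [   0.95    -0.20    -0.30    -0.05]
  [   0.00     0.80    -0.40    -0.30]
  [  -0.30     0.00     1.00     0.00]
  [  -0.40    -0.35    -0.05     0.80]
d = (I − A) x:
  d_1 = (+0.95)·220 + (-0.20)·350 + (-0.30)·160 + (-0.05)·300 = 76.00
  d_2 = (+0.00)·220 + (+0.80)·350 + (-0.40)·160 + (-0.30)·300 = 126.00
  d_3 = (-0.30)·220 + (+0.00)·350 + (+1.00)·160 + (+0.00)·300 = 94.00
  d_4 = (-0.40)·220 + (-0.35)·350 + (-0.05)·160 + (+0.80)·300 = 21.50

d_2 = 126.00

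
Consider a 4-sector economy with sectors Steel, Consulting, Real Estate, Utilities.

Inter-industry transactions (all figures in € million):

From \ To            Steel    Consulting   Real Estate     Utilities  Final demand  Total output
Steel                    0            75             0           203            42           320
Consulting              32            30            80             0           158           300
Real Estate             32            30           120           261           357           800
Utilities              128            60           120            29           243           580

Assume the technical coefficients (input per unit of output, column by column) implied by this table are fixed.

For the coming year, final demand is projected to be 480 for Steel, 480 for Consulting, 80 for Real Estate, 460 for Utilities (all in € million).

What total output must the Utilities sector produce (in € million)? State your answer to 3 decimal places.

x_U = 1272.395

Technical coefficients a_ij = z_ij / X_j:
  a_SS = 0/320 = 0.00, a_CS = 32/320 = 0.10, a_RS = 32/320 = 0.10, a_US = 128/320 = 0.40
  a_SC = 75/300 = 0.25, a_CC = 30/300 = 0.10, a_RC = 30/300 = 0.10, a_UC = 60/300 = 0.20
  a_SR = 0/800 = 0.00, a_CR = 80/800 = 0.10, a_RR = 120/800 = 0.15, a_UR = 120/800 = 0.15
  a_SU = 203/580 = 0.35, a_CU = 0/580 = 0.00, a_RU = 261/580 = 0.45, a_UU = 29/580 = 0.05
I − A =
  [   1.00    -0.25     0.00    -0.35]
  [  -0.10     0.90    -0.10     0.00]
  [  -0.10    -0.10     0.85    -0.45]
  [  -0.40    -0.20    -0.15     0.95]
Compute the cofactors C_ij = (−1)^(i+j)·(3×3 minor ij) of I−A; the adjugate is their transpose:
adj(I−A) = Cᵀ =
  [ 0.64750   0.24975   0.07800   0.27550]
  [ 0.10150   0.61575   0.08625   0.07825]
  [ 0.26600   0.24675   0.69825   0.42875]
  [ 0.33600   0.27375   0.16125   0.73125]
det(I−A) = Σ_j (I−A)_1j·C_1j = (1.00)(0.64750) + (-0.25)(0.10150) + (0.00)(0.26600) + (-0.35)(0.33600) = 0.504525
(I − A)⁻¹ = adj(I−A) / det(I−A) ≈
  [   1.2834     0.4950     0.1546     0.5461]
  [   0.2012     1.2205     0.1710     0.1551]
  [   0.5272     0.4891     1.3840     0.8498]
  [   0.6660     0.5426     0.3196     1.4494]
x = (I − A)⁻¹ d = adj(I−A)·d / det(I−A), with det(I−A) = 0.504525:
  x_S = (0.64750·480 + 0.24975·480 + 0.07800·80 + 0.27550·460) / 0.504525 = 563.65 / 0.504525 ≈ 1117.189
  x_C = (0.10150·480 + 0.61575·480 + 0.08625·80 + 0.07825·460) / 0.504525 = 387.175 / 0.504525 ≈ 767.405
  x_R = (0.26600·480 + 0.24675·480 + 0.69825·80 + 0.42875·460) / 0.504525 = 499.205 / 0.504525 ≈ 989.455
  x_U = (0.33600·480 + 0.27375·480 + 0.16125·80 + 0.73125·460) / 0.504525 = 641.955 / 0.504525 ≈ 1272.395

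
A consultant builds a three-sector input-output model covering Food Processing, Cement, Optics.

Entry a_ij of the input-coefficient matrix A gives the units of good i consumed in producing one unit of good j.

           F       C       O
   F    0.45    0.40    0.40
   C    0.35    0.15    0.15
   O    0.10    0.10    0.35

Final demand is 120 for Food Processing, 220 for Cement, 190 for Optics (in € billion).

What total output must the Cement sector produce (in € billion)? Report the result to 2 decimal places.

I − A =
  [   0.55    -0.40    -0.40]
  [  -0.35     0.85    -0.15]
  [  -0.10    -0.10     0.65]
Cofactors of I−A, C_ij = (−1)^(i+j)·(minor ij) (rows/columns in the sector order above):
  C_11 = (0.85)(0.65) − (-0.15)(-0.10) = 0.5375
  C_12 = −[(-0.35)(0.65) − (-0.15)(-0.10)] = 0.2425
  C_13 = (-0.35)(-0.10) − (0.85)(-0.10) = 0.1200
  C_21 = −[(-0.40)(0.65) − (-0.40)(-0.10)] = 0.3000
  C_22 = (0.55)(0.65) − (-0.40)(-0.10) = 0.3175
  C_23 = −[(0.55)(-0.10) − (-0.40)(-0.10)] = 0.0950
  C_31 = (-0.40)(-0.15) − (-0.40)(0.85) = 0.4000
  C_32 = −[(0.55)(-0.15) − (-0.40)(-0.35)] = 0.2225
  C_33 = (0.55)(0.85) − (-0.40)(-0.35) = 0.3275
det(I−A) = Σ_j (I−A)_1j·C_1j = (0.55)(0.5375) + (-0.40)(0.2425) + (-0.40)(0.1200) = 0.150625
adj(I−A) = Cᵀ =
  [ 0.5375   0.3000   0.4000]
  [ 0.2425   0.3175   0.2225]
  [ 0.1200   0.0950   0.3275]
(I − A)⁻¹ = adj(I−A) / det(I−A) ≈
  [   3.5685     1.9917     2.6556]
  [   1.6100     2.1079     1.4772]
  [   0.7967     0.6307     2.1743]
x = (I − A)⁻¹ d = adj(I−A)·d / det(I−A), with det(I−A) = 0.150625:
  x_F = (0.5375·120 + 0.3000·220 + 0.4000·190) / 0.150625 = 206.50 / 0.150625 ≈ 1370.95
  x_C = (0.2425·120 + 0.3175·220 + 0.2225·190) / 0.150625 = 141.225 / 0.150625 ≈ 937.59
  x_O = (0.1200·120 + 0.0950·220 + 0.3275·190) / 0.150625 = 97.525 / 0.150625 ≈ 647.47

x_C = 937.59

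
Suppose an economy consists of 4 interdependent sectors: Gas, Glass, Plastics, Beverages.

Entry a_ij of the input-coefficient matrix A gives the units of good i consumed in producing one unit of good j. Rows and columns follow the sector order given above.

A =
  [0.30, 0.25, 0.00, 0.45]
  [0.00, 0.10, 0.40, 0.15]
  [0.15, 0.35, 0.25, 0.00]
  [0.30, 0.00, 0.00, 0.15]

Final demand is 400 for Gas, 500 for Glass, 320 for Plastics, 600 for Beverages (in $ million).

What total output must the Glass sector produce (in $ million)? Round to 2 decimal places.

x_2 = 1461.59

I − A =
  [   0.70    -0.25     0.00    -0.45]
  [   0.00     0.90    -0.40    -0.15]
  [  -0.15    -0.35     0.75     0.00]
  [  -0.30     0.00     0.00     0.85]
Compute the cofactors C_ij = (−1)^(i+j)·(3×3 minor ij) of I−A; the adjugate is their transpose:
adj(I−A) = Cᵀ =
  [ 0.454750   0.159375   0.085000   0.268875]
  [ 0.084750   0.345000   0.184000   0.105750]
  [ 0.130500   0.192875   0.402750   0.103125]
  [ 0.160500   0.056250   0.030000   0.359500]
det(I−A) = Σ_j (I−A)_1j·C_1j = (0.70)(0.454750) + (-0.25)(0.084750) + (0.00)(0.130500) + (-0.45)(0.160500) = 0.2249125
(I − A)⁻¹ = adj(I−A) / det(I−A) ≈
  [   2.0219     0.7086     0.3779     1.1955]
  [   0.3768     1.5339     0.8181     0.4702]
  [   0.5802     0.8576     1.7907     0.4585]
  [   0.7136     0.2501     0.1334     1.5984]
x = (I − A)⁻¹ d = adj(I−A)·d / det(I−A), with det(I−A) = 0.2249125:
  x_1 = (0.454750·400 + 0.159375·500 + 0.085000·320 + 0.268875·600) / 0.2249125 = 450.1125 / 0.2249125 ≈ 2001.28
  x_2 = (0.084750·400 + 0.345000·500 + 0.184000·320 + 0.105750·600) / 0.2249125 = 328.73 / 0.2249125 ≈ 1461.59
  x_3 = (0.130500·400 + 0.192875·500 + 0.402750·320 + 0.103125·600) / 0.2249125 = 339.3925 / 0.2249125 ≈ 1509.00
  x_4 = (0.160500·400 + 0.056250·500 + 0.030000·320 + 0.359500·600) / 0.2249125 = 317.625 / 0.2249125 ≈ 1412.22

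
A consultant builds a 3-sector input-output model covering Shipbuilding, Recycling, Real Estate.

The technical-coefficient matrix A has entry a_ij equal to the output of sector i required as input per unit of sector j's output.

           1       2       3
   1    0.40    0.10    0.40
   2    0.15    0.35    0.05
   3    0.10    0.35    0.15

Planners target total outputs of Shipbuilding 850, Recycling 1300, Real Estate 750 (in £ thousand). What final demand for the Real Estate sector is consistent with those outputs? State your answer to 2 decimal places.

I − A =
  [   0.60    -0.10    -0.40]
  [  -0.15     0.65    -0.05]
  [  -0.10    -0.35     0.85]
d = (I − A) x:
  d_1 = (+0.60)·850 + (-0.10)·1300 + (-0.40)·750 = 80.00
  d_2 = (-0.15)·850 + (+0.65)·1300 + (-0.05)·750 = 680.00
  d_3 = (-0.10)·850 + (-0.35)·1300 + (+0.85)·750 = 97.50

d_3 = 97.50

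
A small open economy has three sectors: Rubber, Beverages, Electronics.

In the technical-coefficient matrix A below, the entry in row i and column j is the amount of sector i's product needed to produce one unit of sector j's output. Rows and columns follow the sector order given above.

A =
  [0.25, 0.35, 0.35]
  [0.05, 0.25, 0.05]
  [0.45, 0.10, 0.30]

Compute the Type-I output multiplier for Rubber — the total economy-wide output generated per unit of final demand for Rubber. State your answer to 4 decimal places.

I − A =
  [   0.75    -0.35    -0.35]
  [  -0.05     0.75    -0.05]
  [  -0.45    -0.10     0.70]
Cofactors of I−A, C_ij = (−1)^(i+j)·(minor ij) (rows/columns in the sector order above):
  C_11 = (0.75)(0.70) − (-0.05)(-0.10) = 0.5200
  C_12 = −[(-0.05)(0.70) − (-0.05)(-0.45)] = 0.0575
  C_13 = (-0.05)(-0.10) − (0.75)(-0.45) = 0.3425
  C_21 = −[(-0.35)(0.70) − (-0.35)(-0.10)] = 0.2800
  C_22 = (0.75)(0.70) − (-0.35)(-0.45) = 0.3675
  C_23 = −[(0.75)(-0.10) − (-0.35)(-0.45)] = 0.2325
  C_31 = (-0.35)(-0.05) − (-0.35)(0.75) = 0.2800
  C_32 = −[(0.75)(-0.05) − (-0.35)(-0.05)] = 0.0550
  C_33 = (0.75)(0.75) − (-0.35)(-0.05) = 0.5450
det(I−A) = Σ_j (I−A)_1j·C_1j = (0.75)(0.5200) + (-0.35)(0.0575) + (-0.35)(0.3425) = 0.2500
adj(I−A) = Cᵀ =
  [ 0.5200   0.2800   0.2800]
  [ 0.0575   0.3675   0.0550]
  [ 0.3425   0.2325   0.5450]
(I − A)⁻¹ = adj(I−A) / det(I−A) ≈
  [   2.08000     1.12000     1.12000]
  [   0.23000     1.47000     0.22000]
  [   1.37000     0.93000     2.18000]
The output multiplier for sector j is the column-j sum of the Leontief inverse (I − A)⁻¹ = adj(I−A) / det(I−A).
Column 1 of adj(I−A): (0.5200, 0.0575, 0.3425); det(I−A) = 0.2500.
m_1 = (0.5200 + 0.0575 + 0.3425) / 0.2500 = 0.92 / 0.2500 = 3.6800.

m_1 = 3.6800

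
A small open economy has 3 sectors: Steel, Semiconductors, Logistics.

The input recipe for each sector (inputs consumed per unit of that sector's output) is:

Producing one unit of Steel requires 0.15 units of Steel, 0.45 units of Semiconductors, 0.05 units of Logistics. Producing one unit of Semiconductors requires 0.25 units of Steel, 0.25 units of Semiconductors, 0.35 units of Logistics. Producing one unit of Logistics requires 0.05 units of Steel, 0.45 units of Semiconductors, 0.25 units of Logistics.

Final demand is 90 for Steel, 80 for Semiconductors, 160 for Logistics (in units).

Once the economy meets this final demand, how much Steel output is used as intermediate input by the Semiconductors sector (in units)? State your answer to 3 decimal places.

I − A =
  [   0.85    -0.25    -0.05]
  [  -0.45     0.75    -0.45]
  [  -0.05    -0.35     0.75]
Cofactors of I−A, C_ij = (−1)^(i+j)·(minor ij) (rows/columns in the sector order above):
  C_11 = (0.75)(0.75) − (-0.45)(-0.35) = 0.4050
  C_12 = −[(-0.45)(0.75) − (-0.45)(-0.05)] = 0.3600
  C_13 = (-0.45)(-0.35) − (0.75)(-0.05) = 0.1950
  C_21 = −[(-0.25)(0.75) − (-0.05)(-0.35)] = 0.2050
  C_22 = (0.85)(0.75) − (-0.05)(-0.05) = 0.6350
  C_23 = −[(0.85)(-0.35) − (-0.25)(-0.05)] = 0.3100
  C_31 = (-0.25)(-0.45) − (-0.05)(0.75) = 0.1500
  C_32 = −[(0.85)(-0.45) − (-0.05)(-0.45)] = 0.4050
  C_33 = (0.85)(0.75) − (-0.25)(-0.45) = 0.5250
det(I−A) = Σ_j (I−A)_1j·C_1j = (0.85)(0.4050) + (-0.25)(0.3600) + (-0.05)(0.1950) = 0.2445
adj(I−A) = Cᵀ =
  [ 0.4050   0.2050   0.1500]
  [ 0.3600   0.6350   0.4050]
  [ 0.1950   0.3100   0.5250]
(I − A)⁻¹ = adj(I−A) / det(I−A) ≈
  [   1.6564     0.8384     0.6135]
  [   1.4724     2.5971     1.6564]
  [   0.7975     1.2679     2.1472]
First solve x = (I − A)⁻¹ d = adj(I−A)·d / det(I−A); in particular x_2 = (0.3600·90 + 0.6350·80 + 0.4050·160) / 0.2445 = 148.00 / 0.2445 ≈ 605.31697.
Intermediate flow from 1 to 2: z_12 = a_12 · x_2 = 0.25 × 148.00 / 0.2445 = 37.00 / 0.2445 ≈ 151.329.

z_12 = 151.329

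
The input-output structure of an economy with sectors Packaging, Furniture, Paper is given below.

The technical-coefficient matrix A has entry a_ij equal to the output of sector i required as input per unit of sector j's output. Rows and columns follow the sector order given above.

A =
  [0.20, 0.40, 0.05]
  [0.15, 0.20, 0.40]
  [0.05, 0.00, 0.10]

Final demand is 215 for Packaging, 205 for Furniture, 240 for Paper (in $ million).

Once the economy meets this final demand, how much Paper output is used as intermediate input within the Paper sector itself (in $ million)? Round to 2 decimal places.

I − A =
  [   0.80    -0.40    -0.05]
  [  -0.15     0.80    -0.40]
  [  -0.05     0.00     0.90]
Cofactors of I−A, C_ij = (−1)^(i+j)·(minor ij) (rows/columns in the sector order above):
  C_11 = (0.80)(0.90) − (-0.40)(0.00) = 0.7200
  C_12 = −[(-0.15)(0.90) − (-0.40)(-0.05)] = 0.1550
  C_13 = (-0.15)(0.00) − (0.80)(-0.05) = 0.0400
  C_21 = −[(-0.40)(0.90) − (-0.05)(0.00)] = 0.3600
  C_22 = (0.80)(0.90) − (-0.05)(-0.05) = 0.7175
  C_23 = −[(0.80)(0.00) − (-0.40)(-0.05)] = 0.0200
  C_31 = (-0.40)(-0.40) − (-0.05)(0.80) = 0.2000
  C_32 = −[(0.80)(-0.40) − (-0.05)(-0.15)] = 0.3275
  C_33 = (0.80)(0.80) − (-0.40)(-0.15) = 0.5800
det(I−A) = Σ_j (I−A)_1j·C_1j = (0.80)(0.7200) + (-0.40)(0.1550) + (-0.05)(0.0400) = 0.5120
adj(I−A) = Cᵀ =
  [ 0.7200   0.3600   0.2000]
  [ 0.1550   0.7175   0.3275]
  [ 0.0400   0.0200   0.5800]
(I − A)⁻¹ = adj(I−A) / det(I−A) ≈
  [   1.4063     0.7031     0.3906]
  [   0.3027     1.4014     0.6396]
  [   0.0781     0.0391     1.1328]
First solve x = (I − A)⁻¹ d = adj(I−A)·d / det(I−A); in particular x_3 = (0.0400·215 + 0.0200·205 + 0.5800·240) / 0.5120 = 151.90 / 0.5120 ≈ 296.6797.
Intermediate flow from 3 to 3: z_33 = a_33 · x_3 = 0.10 × 151.90 / 0.5120 = 15.19 / 0.5120 ≈ 29.67.

z_33 = 29.67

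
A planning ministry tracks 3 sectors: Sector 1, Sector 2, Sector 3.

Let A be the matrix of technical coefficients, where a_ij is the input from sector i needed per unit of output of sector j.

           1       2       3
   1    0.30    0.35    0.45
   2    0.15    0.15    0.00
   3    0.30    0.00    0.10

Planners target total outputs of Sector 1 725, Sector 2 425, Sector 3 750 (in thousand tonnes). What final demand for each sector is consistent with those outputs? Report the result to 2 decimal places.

I − A =
  [   0.70    -0.35    -0.45]
  [  -0.15     0.85     0.00]
  [  -0.30     0.00     0.90]
d = (I − A) x:
  d_1 = (+0.70)·725 + (-0.35)·425 + (-0.45)·750 = 21.25
  d_2 = (-0.15)·725 + (+0.85)·425 + (+0.00)·750 = 252.50
  d_3 = (-0.30)·725 + (+0.00)·425 + (+0.90)·750 = 457.50

d_1 = 21.25, d_2 = 252.50, d_3 = 457.50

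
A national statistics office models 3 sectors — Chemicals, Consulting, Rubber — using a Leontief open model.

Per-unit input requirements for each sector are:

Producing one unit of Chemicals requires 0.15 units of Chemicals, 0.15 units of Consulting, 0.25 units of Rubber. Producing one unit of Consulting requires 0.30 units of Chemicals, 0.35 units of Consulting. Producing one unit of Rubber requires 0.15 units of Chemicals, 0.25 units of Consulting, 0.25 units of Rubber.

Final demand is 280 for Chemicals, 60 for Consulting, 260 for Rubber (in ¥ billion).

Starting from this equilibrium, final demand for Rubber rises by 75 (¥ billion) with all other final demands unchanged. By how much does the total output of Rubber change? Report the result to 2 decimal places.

I − A =
  [   0.85    -0.30    -0.15]
  [  -0.15     0.65    -0.25]
  [  -0.25     0.00     0.75]
Cofactors of I−A, C_ij = (−1)^(i+j)·(minor ij) (rows/columns in the sector order above):
  C_11 = (0.65)(0.75) − (-0.25)(0.00) = 0.4875
  C_12 = −[(-0.15)(0.75) − (-0.25)(-0.25)] = 0.1750
  C_13 = (-0.15)(0.00) − (0.65)(-0.25) = 0.1625
  C_21 = −[(-0.30)(0.75) − (-0.15)(0.00)] = 0.2250
  C_22 = (0.85)(0.75) − (-0.15)(-0.25) = 0.6000
  C_23 = −[(0.85)(0.00) − (-0.30)(-0.25)] = 0.0750
  C_31 = (-0.30)(-0.25) − (-0.15)(0.65) = 0.1725
  C_32 = −[(0.85)(-0.25) − (-0.15)(-0.15)] = 0.2350
  C_33 = (0.85)(0.65) − (-0.30)(-0.15) = 0.5075
det(I−A) = Σ_j (I−A)_1j·C_1j = (0.85)(0.4875) + (-0.30)(0.1750) + (-0.15)(0.1625) = 0.3375
adj(I−A) = Cᵀ =
  [ 0.4875   0.2250   0.1725]
  [ 0.1750   0.6000   0.2350]
  [ 0.1625   0.0750   0.5075]
(I − A)⁻¹ = adj(I−A) / det(I−A) ≈
  [   1.4444     0.6667     0.5111]
  [   0.5185     1.7778     0.6963]
  [   0.4815     0.2222     1.5037]
Δx = (I − A)⁻¹ Δd with Δd having +75 in the Rubber component and 0 elsewhere.
So Δx_3 = L_33 · (+75), where L_33 = adj(I−A)_33 / det(I−A) = 0.5075 / 0.3375.
Δx_3 = 0.5075 × (+75) / 0.3375 = 38.0625 / 0.3375 ≈ 112.78.

Δx_3 = 112.78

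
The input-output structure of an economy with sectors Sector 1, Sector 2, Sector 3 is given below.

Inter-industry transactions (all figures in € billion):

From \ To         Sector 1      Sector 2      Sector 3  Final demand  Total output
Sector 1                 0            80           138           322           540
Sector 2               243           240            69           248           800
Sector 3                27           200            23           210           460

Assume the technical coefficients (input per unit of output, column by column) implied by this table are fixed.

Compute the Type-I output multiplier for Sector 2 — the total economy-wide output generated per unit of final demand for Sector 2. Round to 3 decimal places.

Technical coefficients a_ij = z_ij / X_j:
  a_11 = 0/540 = 0.00, a_21 = 243/540 = 0.45, a_31 = 27/540 = 0.05
  a_12 = 80/800 = 0.10, a_22 = 240/800 = 0.30, a_32 = 200/800 = 0.25
  a_13 = 138/460 = 0.30, a_23 = 69/460 = 0.15, a_33 = 23/460 = 0.05
I − A =
  [   1.00    -0.10    -0.30]
  [  -0.45     0.70    -0.15]
  [  -0.05    -0.25     0.95]
Cofactors of I−A, C_ij = (−1)^(i+j)·(minor ij) (rows/columns in the sector order above):
  C_11 = (0.70)(0.95) − (-0.15)(-0.25) = 0.6275
  C_12 = −[(-0.45)(0.95) − (-0.15)(-0.05)] = 0.4350
  C_13 = (-0.45)(-0.25) − (0.70)(-0.05) = 0.1475
  C_21 = −[(-0.10)(0.95) − (-0.30)(-0.25)] = 0.1700
  C_22 = (1.00)(0.95) − (-0.30)(-0.05) = 0.9350
  C_23 = −[(1.00)(-0.25) − (-0.10)(-0.05)] = 0.2550
  C_31 = (-0.10)(-0.15) − (-0.30)(0.70) = 0.2250
  C_32 = −[(1.00)(-0.15) − (-0.30)(-0.45)] = 0.2850
  C_33 = (1.00)(0.70) − (-0.10)(-0.45) = 0.6550
det(I−A) = Σ_j (I−A)_1j·C_1j = (1.00)(0.6275) + (-0.10)(0.4350) + (-0.30)(0.1475) = 0.53975
adj(I−A) = Cᵀ =
  [ 0.6275   0.1700   0.2250]
  [ 0.4350   0.9350   0.2850]
  [ 0.1475   0.2550   0.6550]
(I − A)⁻¹ = adj(I−A) / det(I−A) ≈
  [   1.1626     0.3150     0.4169]
  [   0.8059     1.7323     0.5280]
  [   0.2733     0.4724     1.2135]
The output multiplier for sector j is the column-j sum of the Leontief inverse (I − A)⁻¹ = adj(I−A) / det(I−A).
Column 2 of adj(I−A): (0.1700, 0.9350, 0.2550); det(I−A) = 0.53975.
m_2 = (0.1700 + 0.9350 + 0.2550) / 0.53975 = 1.36 / 0.53975 ≈ 2.520.

m_2 = 2.520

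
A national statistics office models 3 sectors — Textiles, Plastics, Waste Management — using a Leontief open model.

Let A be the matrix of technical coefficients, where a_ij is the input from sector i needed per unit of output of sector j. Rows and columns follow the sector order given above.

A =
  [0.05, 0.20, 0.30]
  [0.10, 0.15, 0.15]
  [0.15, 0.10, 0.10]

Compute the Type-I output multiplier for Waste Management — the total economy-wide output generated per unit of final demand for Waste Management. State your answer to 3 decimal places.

m_3 = 1.919

I − A =
  [   0.95    -0.20    -0.30]
  [  -0.10     0.85    -0.15]
  [  -0.15    -0.10     0.90]
Cofactors of I−A, C_ij = (−1)^(i+j)·(minor ij) (rows/columns in the sector order above):
  C_11 = (0.85)(0.90) − (-0.15)(-0.10) = 0.7500
  C_12 = −[(-0.10)(0.90) − (-0.15)(-0.15)] = 0.1125
  C_13 = (-0.10)(-0.10) − (0.85)(-0.15) = 0.1375
  C_21 = −[(-0.20)(0.90) − (-0.30)(-0.10)] = 0.2100
  C_22 = (0.95)(0.90) − (-0.30)(-0.15) = 0.8100
  C_23 = −[(0.95)(-0.10) − (-0.20)(-0.15)] = 0.1250
  C_31 = (-0.20)(-0.15) − (-0.30)(0.85) = 0.2850
  C_32 = −[(0.95)(-0.15) − (-0.30)(-0.10)] = 0.1725
  C_33 = (0.95)(0.85) − (-0.20)(-0.10) = 0.7875
det(I−A) = Σ_j (I−A)_1j·C_1j = (0.95)(0.7500) + (-0.20)(0.1125) + (-0.30)(0.1375) = 0.64875
adj(I−A) = Cᵀ =
  [ 0.7500   0.2100   0.2850]
  [ 0.1125   0.8100   0.1725]
  [ 0.1375   0.1250   0.7875]
(I − A)⁻¹ = adj(I−A) / det(I−A) ≈
  [   1.1561     0.3237     0.4393]
  [   0.1734     1.2486     0.2659]
  [   0.2119     0.1927     1.2139]
The output multiplier for sector j is the column-j sum of the Leontief inverse (I − A)⁻¹ = adj(I−A) / det(I−A).
Column 3 of adj(I−A): (0.2850, 0.1725, 0.7875); det(I−A) = 0.64875.
m_3 = (0.2850 + 0.1725 + 0.7875) / 0.64875 = 1.245 / 0.64875 ≈ 1.919.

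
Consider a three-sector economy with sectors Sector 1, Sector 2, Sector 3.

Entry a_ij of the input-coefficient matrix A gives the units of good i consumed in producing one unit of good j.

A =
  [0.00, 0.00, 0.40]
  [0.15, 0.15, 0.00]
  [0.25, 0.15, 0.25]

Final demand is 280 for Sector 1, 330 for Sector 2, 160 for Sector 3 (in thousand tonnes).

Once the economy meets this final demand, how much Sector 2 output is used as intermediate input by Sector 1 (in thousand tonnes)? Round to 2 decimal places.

z_21 = 69.74

I − A =
  [   1.00     0.00    -0.40]
  [  -0.15     0.85     0.00]
  [  -0.25    -0.15     0.75]
Cofactors of I−A, C_ij = (−1)^(i+j)·(minor ij) (rows/columns in the sector order above):
  C_11 = (0.85)(0.75) − (0.00)(-0.15) = 0.6375
  C_12 = −[(-0.15)(0.75) − (0.00)(-0.25)] = 0.1125
  C_13 = (-0.15)(-0.15) − (0.85)(-0.25) = 0.2350
  C_21 = −[(0.00)(0.75) − (-0.40)(-0.15)] = 0.0600
  C_22 = (1.00)(0.75) − (-0.40)(-0.25) = 0.6500
  C_23 = −[(1.00)(-0.15) − (0.00)(-0.25)] = 0.1500
  C_31 = (0.00)(0.00) − (-0.40)(0.85) = 0.3400
  C_32 = −[(1.00)(0.00) − (-0.40)(-0.15)] = 0.0600
  C_33 = (1.00)(0.85) − (0.00)(-0.15) = 0.8500
det(I−A) = Σ_j (I−A)_1j·C_1j = (1.00)(0.6375) + (0.00)(0.1125) + (-0.40)(0.2350) = 0.5435
adj(I−A) = Cᵀ =
  [ 0.6375   0.0600   0.3400]
  [ 0.1125   0.6500   0.0600]
  [ 0.2350   0.1500   0.8500]
(I − A)⁻¹ = adj(I−A) / det(I−A) ≈
  [   1.1730     0.1104     0.6256]
  [   0.2070     1.1960     0.1104]
  [   0.4324     0.2760     1.5639]
First solve x = (I − A)⁻¹ d = adj(I−A)·d / det(I−A); in particular x_1 = (0.6375·280 + 0.0600·330 + 0.3400·160) / 0.5435 = 252.70 / 0.5435 ≈ 464.9494.
Intermediate flow from 2 to 1: z_21 = a_21 · x_1 = 0.15 × 252.70 / 0.5435 = 37.905 / 0.5435 ≈ 69.74.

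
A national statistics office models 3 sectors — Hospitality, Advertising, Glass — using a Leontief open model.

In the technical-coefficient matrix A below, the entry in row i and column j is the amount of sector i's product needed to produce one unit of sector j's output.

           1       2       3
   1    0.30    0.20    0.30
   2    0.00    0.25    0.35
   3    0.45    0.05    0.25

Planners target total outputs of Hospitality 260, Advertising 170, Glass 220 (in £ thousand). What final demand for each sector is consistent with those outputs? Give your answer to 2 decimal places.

I − A =
  [   0.70    -0.20    -0.30]
  [   0.00     0.75    -0.35]
  [  -0.45    -0.05     0.75]
d = (I − A) x:
  d_1 = (+0.70)·260 + (-0.20)·170 + (-0.30)·220 = 82.00
  d_2 = (+0.00)·260 + (+0.75)·170 + (-0.35)·220 = 50.50
  d_3 = (-0.45)·260 + (-0.05)·170 + (+0.75)·220 = 39.50

d_1 = 82.00, d_2 = 50.50, d_3 = 39.50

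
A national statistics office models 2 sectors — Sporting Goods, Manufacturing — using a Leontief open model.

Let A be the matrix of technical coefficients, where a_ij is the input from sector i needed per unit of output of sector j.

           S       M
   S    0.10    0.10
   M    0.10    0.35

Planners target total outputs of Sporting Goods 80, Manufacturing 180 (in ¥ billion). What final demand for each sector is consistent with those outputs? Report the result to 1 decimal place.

d_S = 54.0, d_M = 109.0

I − A =
  [   0.90    -0.10]
  [  -0.10     0.65]
d = (I − A) x:
  d_S = (+0.90)·80 + (-0.10)·180 = 54.0
  d_M = (-0.10)·80 + (+0.65)·180 = 109.0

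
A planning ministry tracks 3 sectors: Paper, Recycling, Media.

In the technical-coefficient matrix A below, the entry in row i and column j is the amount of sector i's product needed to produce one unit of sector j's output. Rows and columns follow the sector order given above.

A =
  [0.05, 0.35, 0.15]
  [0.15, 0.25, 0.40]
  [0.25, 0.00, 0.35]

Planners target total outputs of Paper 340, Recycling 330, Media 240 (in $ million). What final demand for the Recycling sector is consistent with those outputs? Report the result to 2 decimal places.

d_2 = 100.50

I − A =
  [   0.95    -0.35    -0.15]
  [  -0.15     0.75    -0.40]
  [  -0.25     0.00     0.65]
d = (I − A) x:
  d_1 = (+0.95)·340 + (-0.35)·330 + (-0.15)·240 = 171.50
  d_2 = (-0.15)·340 + (+0.75)·330 + (-0.40)·240 = 100.50
  d_3 = (-0.25)·340 + (+0.00)·330 + (+0.65)·240 = 71.00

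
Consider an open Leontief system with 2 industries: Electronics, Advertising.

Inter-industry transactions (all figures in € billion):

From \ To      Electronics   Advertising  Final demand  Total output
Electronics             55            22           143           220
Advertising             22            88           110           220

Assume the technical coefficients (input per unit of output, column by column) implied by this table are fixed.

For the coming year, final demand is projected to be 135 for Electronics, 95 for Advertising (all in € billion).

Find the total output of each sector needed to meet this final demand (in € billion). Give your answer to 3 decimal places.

x_1 = 205.682, x_2 = 192.614

Technical coefficients a_ij = z_ij / X_j:
  a_11 = 55/220 = 0.25, a_21 = 22/220 = 0.10
  a_12 = 22/220 = 0.10, a_22 = 88/220 = 0.40
I − A =
  [   0.75    -0.10]
  [  -0.10     0.60]
det(I−A) = (0.75)(0.60) − (-0.10)(-0.10) = 0.4400
adj(I−A) = [[0.60, 0.10], [0.10, 0.75]]
(I − A)⁻¹ = adj(I−A) / det(I−A) ≈
  [   1.3636     0.2273]
  [   0.2273     1.7045]
x = (I − A)⁻¹ d = adj(I−A)·d / det(I−A), with det(I−A) = 0.4400:
  x_1 = (0.60·135 + 0.10·95) / 0.4400 = 90.50 / 0.4400 ≈ 205.682
  x_2 = (0.10·135 + 0.75·95) / 0.4400 = 84.75 / 0.4400 ≈ 192.614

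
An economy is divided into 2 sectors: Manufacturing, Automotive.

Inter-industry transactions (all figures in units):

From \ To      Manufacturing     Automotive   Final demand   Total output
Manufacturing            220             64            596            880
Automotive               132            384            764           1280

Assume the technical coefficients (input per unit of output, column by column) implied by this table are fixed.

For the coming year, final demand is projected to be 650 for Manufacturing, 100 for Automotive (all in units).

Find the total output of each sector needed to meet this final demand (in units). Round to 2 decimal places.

x_M = 888.89, x_A = 333.33

Technical coefficients a_ij = z_ij / X_j:
  a_MM = 220/880 = 0.25, a_AM = 132/880 = 0.15
  a_MA = 64/1280 = 0.05, a_AA = 384/1280 = 0.30
I − A =
  [   0.75    -0.05]
  [  -0.15     0.70]
det(I−A) = (0.75)(0.70) − (-0.05)(-0.15) = 0.5175
adj(I−A) = [[0.70, 0.05], [0.15, 0.75]]
(I − A)⁻¹ = adj(I−A) / det(I−A) ≈
  [   1.3527     0.0966]
  [   0.2899     1.4493]
x = (I − A)⁻¹ d = adj(I−A)·d / det(I−A), with det(I−A) = 0.5175:
  x_M = (0.70·650 + 0.05·100) / 0.5175 = 460.00 / 0.5175 ≈ 888.89
  x_A = (0.15·650 + 0.75·100) / 0.5175 = 172.50 / 0.5175 ≈ 333.33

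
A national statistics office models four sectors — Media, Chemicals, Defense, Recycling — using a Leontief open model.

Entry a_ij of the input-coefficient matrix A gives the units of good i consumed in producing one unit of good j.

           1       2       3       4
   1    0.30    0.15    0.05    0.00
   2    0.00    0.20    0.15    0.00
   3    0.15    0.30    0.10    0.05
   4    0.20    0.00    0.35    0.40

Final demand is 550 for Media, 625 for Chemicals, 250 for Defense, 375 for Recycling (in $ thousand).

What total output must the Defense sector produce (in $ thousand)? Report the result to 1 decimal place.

x_3 = 847.4

I − A =
  [   0.70    -0.15    -0.05     0.00]
  [   0.00     0.80    -0.15     0.00]
  [  -0.15    -0.30     0.90    -0.05]
  [  -0.20     0.00    -0.35     0.60]
Compute the cofactors C_ij = (−1)^(i+j)·(3×3 minor ij) of I−A; the adjugate is their transpose:
adj(I−A) = Cᵀ =
  [ 0.391000   0.087375   0.037500   0.003125]
  [ 0.015000   0.360750   0.063000   0.005250]
  [ 0.080000   0.141000   0.336000   0.028000]
  [ 0.177000   0.111375   0.208500   0.463125]
det(I−A) = Σ_j (I−A)_1j·C_1j = (0.70)(0.391000) + (-0.15)(0.015000) + (-0.05)(0.080000) + (0.00)(0.177000) = 0.26745
(I − A)⁻¹ = adj(I−A) / det(I−A) ≈
  [   1.4620     0.3267     0.1402     0.0117]
  [   0.0561     1.3489     0.2356     0.0196]
  [   0.2991     0.5272     1.2563     0.1047]
  [   0.6618     0.4164     0.7796     1.7316]
x = (I − A)⁻¹ d = adj(I−A)·d / det(I−A), with det(I−A) = 0.26745:
  x_1 = (0.391000·550 + 0.087375·625 + 0.037500·250 + 0.003125·375) / 0.26745 = 280.20625 / 0.26745 ≈ 1047.7
  x_2 = (0.015000·550 + 0.360750·625 + 0.063000·250 + 0.005250·375) / 0.26745 = 251.4375 / 0.26745 ≈ 940.1
  x_3 = (0.080000·550 + 0.141000·625 + 0.336000·250 + 0.028000·375) / 0.26745 = 226.625 / 0.26745 ≈ 847.4
  x_4 = (0.177000·550 + 0.111375·625 + 0.208500·250 + 0.463125·375) / 0.26745 = 392.75625 / 0.26745 ≈ 1468.5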